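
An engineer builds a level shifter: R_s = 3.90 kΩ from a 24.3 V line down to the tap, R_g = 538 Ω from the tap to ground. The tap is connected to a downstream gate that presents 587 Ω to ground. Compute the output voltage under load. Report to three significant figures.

The load sits in parallel with R_g: R_g‖R_L = (538 × 587) / (538 + 587) = 280.7 Ω.
V_out = 24.3 × 280.7 / (3900 + 280.7) = 24.3 × 280.7/4181 = 1.63 V.

V_out ≈ 1.63 V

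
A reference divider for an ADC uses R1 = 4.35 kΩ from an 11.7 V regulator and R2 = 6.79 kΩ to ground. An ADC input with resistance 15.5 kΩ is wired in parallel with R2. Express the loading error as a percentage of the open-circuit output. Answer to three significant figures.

14.6 %

The divider's output (Thévenin) resistance is R1‖R2 = 2.651 kΩ.
Fractional drop under load = R_th/(R_th + R_L) = 2.651 / (2.651 + 15.5) = 0.1461.
So the output falls by 14.6 %.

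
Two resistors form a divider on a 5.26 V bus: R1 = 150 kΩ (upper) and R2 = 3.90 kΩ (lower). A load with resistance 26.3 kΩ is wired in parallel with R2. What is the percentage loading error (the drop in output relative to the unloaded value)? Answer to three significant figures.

12.6 %

Unloaded V = 5.26 × 3.90/153.9 = 0.13329 V.
Loaded: R2‖R_L = 3.396 kΩ, giving V = 5.26 × 3.396/153.4 = 0.11646 V.
Drop = (0.13329 − 0.11646) / 0.13329 = 12.6 %.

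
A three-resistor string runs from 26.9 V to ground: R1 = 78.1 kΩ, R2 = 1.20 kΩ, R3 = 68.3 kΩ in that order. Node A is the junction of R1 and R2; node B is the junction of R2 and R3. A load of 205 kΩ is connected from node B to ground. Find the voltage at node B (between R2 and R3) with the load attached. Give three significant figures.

At node B, R3 is in parallel with the load: R3‖R_L = 51.23 kΩ.
Below node A the resistance is R2 + (R3‖R_L) = 52.43 kΩ, so V_A = 26.9 × 52.43/130.5 = 10.81 V.
Then V_B = V_A × (R3‖R_L)/(R2 + R3‖R_L) = 10.81 × 51.23/52.43 = 10.6 V.

V ≈ 10.6 V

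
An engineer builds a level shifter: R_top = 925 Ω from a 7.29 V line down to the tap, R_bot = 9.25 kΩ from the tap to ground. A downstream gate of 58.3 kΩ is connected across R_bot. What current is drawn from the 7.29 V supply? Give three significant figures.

R_bot‖R_L = 7983 Ω, so the source sees R_top + R_bot‖R_L = 8908 Ω.
I = 7.29 V / 8908 Ω = 0.818 mA.

I ≈ 0.818 mA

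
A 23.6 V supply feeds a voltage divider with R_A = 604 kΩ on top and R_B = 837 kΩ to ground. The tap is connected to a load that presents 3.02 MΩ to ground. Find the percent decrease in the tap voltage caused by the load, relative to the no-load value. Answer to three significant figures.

10.4 %

Unloaded V = 23.6 × 837/1441 = 13.708 V.
Loaded: R_B‖R_L = 655.4 kΩ, giving V = 23.6 × 655.4/1259 = 12.281 V.
Drop = (13.708 − 12.281) / 13.708 = 10.4 %.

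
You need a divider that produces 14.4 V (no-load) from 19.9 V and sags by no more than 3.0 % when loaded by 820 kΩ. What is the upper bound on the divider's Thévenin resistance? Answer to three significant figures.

R_th ≤ 25.4 kΩ

Loading drop = R_th/(R_th + R_L) ≤ 0.0300, so R_th ≤ R_L · ε/(1−ε) = 820 kΩ × 0.0300/0.9700 = 25.4 kΩ.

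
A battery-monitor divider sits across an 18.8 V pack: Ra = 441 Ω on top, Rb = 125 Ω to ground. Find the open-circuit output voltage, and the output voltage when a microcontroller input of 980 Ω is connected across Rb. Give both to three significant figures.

Open-circuit: V = 18.8 × 125/(441 + 125) = 4.15 V.
With the load, Rb becomes Rb‖R_L = 110.9 Ω, so V = 18.8 × 110.9/551.9 = 3.78 V.

Unloaded: 4.15 V; loaded: 3.78 V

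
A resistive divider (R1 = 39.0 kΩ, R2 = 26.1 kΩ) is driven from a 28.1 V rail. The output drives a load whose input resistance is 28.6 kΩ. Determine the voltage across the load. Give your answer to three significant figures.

The load sits in parallel with R2: R2‖R_L = (26.1 × 28.6) / (26.1 + 28.6) = 13.65 kΩ.
V_out = 28.1 × 13.65 / (39.0 + 13.65) = 28.1 × 13.65/52.65 = 7.28 V.

V_out ≈ 7.28 V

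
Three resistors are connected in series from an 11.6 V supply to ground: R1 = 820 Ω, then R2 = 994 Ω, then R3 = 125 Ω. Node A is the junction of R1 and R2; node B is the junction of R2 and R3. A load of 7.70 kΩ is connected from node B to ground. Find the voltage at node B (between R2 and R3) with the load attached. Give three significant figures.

At node B, R3 is in parallel with the load: R3‖R_L = 123.0 Ω.
Below node A the resistance is R2 + (R3‖R_L) = 1117 Ω, so V_A = 11.6 × 1117/1937 = 6.689 V.
Then V_B = V_A × (R3‖R_L)/(R2 + R3‖R_L) = 6.689 × 123.0/1117 = 0.737 V.

V ≈ 0.737 V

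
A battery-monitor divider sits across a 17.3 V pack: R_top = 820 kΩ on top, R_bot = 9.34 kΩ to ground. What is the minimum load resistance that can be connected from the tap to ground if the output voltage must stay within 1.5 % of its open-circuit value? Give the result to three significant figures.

Output resistance R_th = R_top‖R_bot = (820 × 9.34)/829.3 = 9.235 kΩ.
The fractional drop is R_th/(R_th + R_L); requiring this ≤ 0.0150 gives R_L ≥ R_th(1/0.0150 − 1) = 9.235 × 65.67 = 606 kΩ.

R_L(min) ≈ 606 kΩ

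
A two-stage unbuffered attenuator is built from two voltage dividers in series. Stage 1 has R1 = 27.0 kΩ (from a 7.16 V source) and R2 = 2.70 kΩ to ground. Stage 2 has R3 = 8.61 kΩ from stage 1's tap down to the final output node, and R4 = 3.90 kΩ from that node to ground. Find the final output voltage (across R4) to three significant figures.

Stage 2 presents R3+R4 = 12.51 kΩ as a load on stage 1's tap.
Stage 1's lower leg becomes R2‖(R3+R4) = 2.221 kΩ, so V_mid = 7.16 × 2.221/29.22 = 0.5441 V.
Stage 2 is itself unloaded: V_out = V_mid × R4/(R3+R4) = 0.5441 × 3.90/12.51 = 0.170 V.

V_out ≈ 0.170 V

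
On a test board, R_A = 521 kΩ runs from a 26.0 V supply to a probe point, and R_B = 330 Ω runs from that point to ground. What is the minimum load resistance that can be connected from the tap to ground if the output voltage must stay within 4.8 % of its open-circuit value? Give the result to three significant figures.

Output resistance R_th = R_A‖R_B = (521000 × 330)/521300 = 329.8 Ω.
The fractional drop is R_th/(R_th + R_L); requiring this ≤ 0.0480 gives R_L ≥ R_th(1/0.0480 − 1) = 329.8 × 19.83 = 6.54 kΩ.

R_L(min) ≈ 6.54 kΩ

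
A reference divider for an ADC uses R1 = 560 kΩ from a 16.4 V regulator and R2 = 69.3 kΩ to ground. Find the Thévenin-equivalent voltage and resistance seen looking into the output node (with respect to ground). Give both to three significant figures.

V_th = 1.81 V, R_th = 61.7 kΩ

V_th is the open-circuit tap voltage: 16.4 × 69.3/(560 + 69.3) = 1.81 V.
With the supply zeroed, R1 and R2 appear in parallel from the tap: R_th = R1‖R2 = (560 × 69.3)/629.3 = 61.7 kΩ.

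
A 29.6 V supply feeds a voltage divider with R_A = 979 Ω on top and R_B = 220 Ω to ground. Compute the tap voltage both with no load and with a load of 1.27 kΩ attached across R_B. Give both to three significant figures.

Unloaded: 5.43 V; loaded: 4.76 V

Open-circuit: V = 29.6 × 220/(979 + 220) = 5.43 V.
With the load, R_B becomes R_B‖R_L = 187.5 Ω, so V = 29.6 × 187.5/1167 = 4.76 V.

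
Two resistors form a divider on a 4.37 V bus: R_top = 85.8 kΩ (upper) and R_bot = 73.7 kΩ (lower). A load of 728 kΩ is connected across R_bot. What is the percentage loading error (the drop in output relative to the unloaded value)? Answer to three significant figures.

5.16 %

The divider's output (Thévenin) resistance is R_top‖R_bot = 39.65 kΩ.
Fractional drop under load = R_th/(R_th + R_L) = 39.65 / (39.65 + 728) = 0.05165.
So the output falls by 5.16 %.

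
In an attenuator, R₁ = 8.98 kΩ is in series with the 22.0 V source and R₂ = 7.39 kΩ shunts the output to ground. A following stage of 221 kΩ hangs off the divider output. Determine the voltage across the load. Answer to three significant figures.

The load sits in parallel with R₂: R₂‖R_L = (7.39 × 221) / (7.39 + 221) = 7.151 kΩ.
V_out = 22.0 × 7.151 / (8.98 + 7.151) = 22.0 × 7.151/16.13 = 9.75 V.

V_out ≈ 9.75 V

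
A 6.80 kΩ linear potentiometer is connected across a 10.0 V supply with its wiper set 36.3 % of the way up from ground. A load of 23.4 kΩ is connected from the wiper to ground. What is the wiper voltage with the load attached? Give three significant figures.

The wiper splits the pot into (1−α)R = 4.332 kΩ above and αR = 2.468 kΩ below.
Lower section ‖ load = 2.233 kΩ.
V_wiper = 10.0 × 2.233/(4.332 + 2.233) = 3.40 V.

V ≈ 3.40 V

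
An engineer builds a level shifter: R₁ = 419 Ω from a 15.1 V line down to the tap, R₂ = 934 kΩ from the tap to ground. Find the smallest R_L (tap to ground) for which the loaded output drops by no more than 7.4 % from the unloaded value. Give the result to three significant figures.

Output resistance R_th = R₁‖R₂ = (419 × 934000)/934400 = 418.8 Ω.
The fractional drop is R_th/(R_th + R_L); requiring this ≤ 0.0740 gives R_L ≥ R_th(1/0.0740 − 1) = 418.8 × 12.51 = 5.24 kΩ.

R_L(min) ≈ 5.24 kΩ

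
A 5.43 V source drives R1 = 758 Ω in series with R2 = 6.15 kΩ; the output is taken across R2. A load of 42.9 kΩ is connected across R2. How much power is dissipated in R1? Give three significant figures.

P ≈ 0.593 mW

Total resistance from the source is R1 + (R2‖R_L) = 6137 Ω, so I = 5.43/6137 Ω = 0.8848 mA.
P = I²·R1 = (0.8848 mA)² × 758 Ω = 0.593 mW.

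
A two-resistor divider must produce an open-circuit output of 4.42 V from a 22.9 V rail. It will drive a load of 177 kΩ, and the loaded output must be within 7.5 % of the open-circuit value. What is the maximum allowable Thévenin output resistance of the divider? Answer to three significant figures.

Loading drop = R_th/(R_th + R_L) ≤ 0.0750, so R_th ≤ R_L · ε/(1−ε) = 177 kΩ × 0.0750/0.9250 = 14.4 kΩ.
(Any R1, R2 with R2/(R1+R2) = 0.193 and R1‖R2 ≤ 14.4 kΩ will meet the spec.)

R_th ≤ 14.4 kΩ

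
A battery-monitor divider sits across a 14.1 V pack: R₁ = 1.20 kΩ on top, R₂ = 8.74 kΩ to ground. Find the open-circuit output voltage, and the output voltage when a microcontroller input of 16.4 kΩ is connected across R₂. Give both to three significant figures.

Unloaded: 12.4 V; loaded: 11.6 V

Open-circuit: V = 14.1 × 8.74/(1.20 + 8.74) = 12.4 V.
With the load, R₂ becomes R₂‖R_L = 5.702 kΩ, so V = 14.1 × 5.702/6.902 = 11.6 V.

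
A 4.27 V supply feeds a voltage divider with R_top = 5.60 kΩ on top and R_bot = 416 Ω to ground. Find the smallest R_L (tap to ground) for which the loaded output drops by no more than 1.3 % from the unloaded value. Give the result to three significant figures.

Output resistance R_th = R_top‖R_bot = (5600 × 416)/6016 = 387.2 Ω.
The fractional drop is R_th/(R_th + R_L); requiring this ≤ 0.0130 gives R_L ≥ R_th(1/0.0130 − 1) = 387.2 × 75.92 = 29.4 kΩ.

R_L(min) ≈ 29.4 kΩ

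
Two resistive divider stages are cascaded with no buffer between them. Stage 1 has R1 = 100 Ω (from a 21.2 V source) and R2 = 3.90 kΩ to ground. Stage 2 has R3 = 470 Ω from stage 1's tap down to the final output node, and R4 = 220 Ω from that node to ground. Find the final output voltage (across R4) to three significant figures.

V_out ≈ 5.77 V

Stage 2 presents R3+R4 = 690.0 Ω as a load on stage 1's tap.
Stage 1's lower leg becomes R2‖(R3+R4) = 586.3 Ω, so V_mid = 21.2 × 586.3/686.3 = 18.11 V.
Stage 2 is itself unloaded: V_out = V_mid × R4/(R3+R4) = 18.11 × 220/690.0 = 5.77 V.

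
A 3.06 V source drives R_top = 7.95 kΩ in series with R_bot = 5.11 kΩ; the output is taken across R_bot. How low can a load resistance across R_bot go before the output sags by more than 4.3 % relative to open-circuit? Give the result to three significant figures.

Output resistance R_th = R_top‖R_bot = (7.95 × 5.11)/13.06 = 3.111 kΩ.
The fractional drop is R_th/(R_th + R_L); requiring this ≤ 0.0430 gives R_L ≥ R_th(1/0.0430 − 1) = 3.111 × 22.26 = 69.2 kΩ.

R_L(min) ≈ 69.2 kΩ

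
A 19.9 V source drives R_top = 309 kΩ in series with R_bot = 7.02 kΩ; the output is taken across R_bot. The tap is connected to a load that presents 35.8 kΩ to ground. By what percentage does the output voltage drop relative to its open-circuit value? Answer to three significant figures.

16.1 %

The divider's output (Thévenin) resistance is R_top‖R_bot = 6.864 kΩ.
Fractional drop under load = R_th/(R_th + R_L) = 6.864 / (6.864 + 35.8) = 0.1609.
So the output falls by 16.1 %.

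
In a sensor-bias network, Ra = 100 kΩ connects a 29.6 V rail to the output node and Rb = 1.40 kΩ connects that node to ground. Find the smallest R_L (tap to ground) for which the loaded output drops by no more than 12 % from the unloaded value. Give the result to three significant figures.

Output resistance R_th = Ra‖Rb = (100 × 1.40)/101.4 = 1.381 kΩ.
The fractional drop is R_th/(R_th + R_L); requiring this ≤ 0.120 gives R_L ≥ R_th(1/0.120 − 1) = 1.381 × 7.333 = 10.1 kΩ.

R_L(min) ≈ 10.1 kΩ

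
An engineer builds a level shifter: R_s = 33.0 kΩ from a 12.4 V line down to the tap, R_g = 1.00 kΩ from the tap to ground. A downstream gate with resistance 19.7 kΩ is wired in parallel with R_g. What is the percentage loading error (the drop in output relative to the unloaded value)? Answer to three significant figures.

The divider's output (Thévenin) resistance is R_s‖R_g = 0.9706 kΩ.
Fractional drop under load = R_th/(R_th + R_L) = 0.9706 / (0.9706 + 19.7) = 0.04696.
So the output falls by 4.70 %.

4.70 %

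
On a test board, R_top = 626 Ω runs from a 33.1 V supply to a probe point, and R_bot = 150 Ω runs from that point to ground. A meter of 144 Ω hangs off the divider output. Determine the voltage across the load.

The load sits in parallel with R_bot: R_bot‖R_L = (150 × 144) / (150 + 144) = 73.47 Ω.
V_out = 33.1 × 73.47 / (626 + 73.47) = 33.1 × 73.47/699.5 = 3.48 V.

V_out ≈ 3.48 V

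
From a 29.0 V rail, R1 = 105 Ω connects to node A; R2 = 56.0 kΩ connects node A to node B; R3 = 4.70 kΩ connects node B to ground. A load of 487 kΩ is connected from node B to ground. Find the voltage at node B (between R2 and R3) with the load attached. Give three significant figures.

At node B, R3 is in parallel with the load: R3‖R_L = 4655 Ω.
Below node A the resistance is R2 + (R3‖R_L) = 60660 Ω, so V_A = 29.0 × 60660/60760 = 28.95 V.
Then V_B = V_A × (R3‖R_L)/(R2 + R3‖R_L) = 28.95 × 4655/60660 = 2.22 V.

V ≈ 2.22 V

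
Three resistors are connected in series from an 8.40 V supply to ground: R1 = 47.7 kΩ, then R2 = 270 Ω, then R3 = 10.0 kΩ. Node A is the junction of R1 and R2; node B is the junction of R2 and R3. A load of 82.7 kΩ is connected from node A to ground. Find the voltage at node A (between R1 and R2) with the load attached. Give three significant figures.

V ≈ 1.35 V

Below node A the series string R2+R3 = 10270 Ω sits in parallel with the 82700 Ω load: 9136 Ω.
V_A = 8.40 × 9136/(47700 + 9136) = 1.35 V.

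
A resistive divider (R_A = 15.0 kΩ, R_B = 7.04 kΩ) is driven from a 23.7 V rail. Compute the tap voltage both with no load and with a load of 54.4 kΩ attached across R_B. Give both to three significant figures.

Open-circuit: V = 23.7 × 7.04/(15.0 + 7.04) = 7.57 V.
With the load, R_B becomes R_B‖R_L = 6.233 kΩ, so V = 23.7 × 6.233/21.23 = 6.96 V.

Unloaded: 7.57 V; loaded: 6.96 V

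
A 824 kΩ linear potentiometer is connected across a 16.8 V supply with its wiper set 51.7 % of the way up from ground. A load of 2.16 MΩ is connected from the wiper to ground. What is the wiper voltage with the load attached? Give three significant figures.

V ≈ 7.93 V

The wiper splits the pot into (1−α)R = 398.0 kΩ above and αR = 426.0 kΩ below.
Lower section ‖ load = 355.8 kΩ.
V_wiper = 16.8 × 355.8/(398.0 + 355.8) = 7.93 V.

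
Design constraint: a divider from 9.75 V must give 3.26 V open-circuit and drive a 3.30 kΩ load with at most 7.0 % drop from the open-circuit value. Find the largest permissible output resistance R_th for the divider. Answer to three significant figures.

Loading drop = R_th/(R_th + R_L) ≤ 0.0700, so R_th ≤ R_L · ε/(1−ε) = 3.30 kΩ × 0.0700/0.9300 = 248 Ω.
(Any R1, R2 with R2/(R1+R2) = 0.334 and R1‖R2 ≤ 248 Ω will meet the spec.)

R_th ≤ 248 Ω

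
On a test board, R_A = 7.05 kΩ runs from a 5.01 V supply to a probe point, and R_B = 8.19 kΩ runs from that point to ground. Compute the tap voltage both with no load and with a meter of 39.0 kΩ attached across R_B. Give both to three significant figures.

Unloaded: 2.69 V; loaded: 2.45 V

Open-circuit: V = 5.01 × 8.19/(7.05 + 8.19) = 2.69 V.
With the load, R_B becomes R_B‖R_L = 6.769 kΩ, so V = 5.01 × 6.769/13.82 = 2.45 V.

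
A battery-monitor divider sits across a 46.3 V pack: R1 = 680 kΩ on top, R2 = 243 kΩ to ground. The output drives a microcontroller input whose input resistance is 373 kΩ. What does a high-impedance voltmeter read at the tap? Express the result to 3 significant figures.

The load sits in parallel with R2: R2‖R_L = (243 × 373) / (243 + 373) = 147.1 kΩ.
V_out = 46.3 × 147.1 / (680 + 147.1) = 46.3 × 147.1/827.1 = 8.24 V.
(Unloaded it would have been 12.2 V.)

V_out ≈ 8.24 V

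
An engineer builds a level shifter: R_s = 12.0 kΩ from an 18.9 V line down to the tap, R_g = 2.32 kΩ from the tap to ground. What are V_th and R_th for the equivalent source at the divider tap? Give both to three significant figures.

V_th = 3.06 V, R_th = 1.94 kΩ

V_th is the open-circuit tap voltage: 18.9 × 2.32/(12.0 + 2.32) = 3.06 V.
With the supply zeroed, R_s and R_g appear in parallel from the tap: R_th = R_s‖R_g = (12.0 × 2.32)/14.32 = 1.94 kΩ.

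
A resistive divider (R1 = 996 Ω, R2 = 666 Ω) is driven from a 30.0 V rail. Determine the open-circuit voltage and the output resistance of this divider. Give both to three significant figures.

V_th is the open-circuit tap voltage: 30.0 × 666/(996 + 666) = 12.0 V.
With the supply zeroed, R1 and R2 appear in parallel from the tap: R_th = R1‖R2 = (996 × 666)/1662 = 399 Ω.

V_th = 12.0 V, R_th = 399 Ω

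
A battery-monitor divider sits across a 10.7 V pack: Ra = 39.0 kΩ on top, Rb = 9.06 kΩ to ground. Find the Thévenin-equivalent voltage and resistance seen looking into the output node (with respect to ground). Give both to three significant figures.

V_th is the open-circuit tap voltage: 10.7 × 9.06/(39.0 + 9.06) = 2.02 V.
With the supply zeroed, Ra and Rb appear in parallel from the tap: R_th = Ra‖Rb = (39.0 × 9.06)/48.06 = 7.35 kΩ.

V_th = 2.02 V, R_th = 7.35 kΩ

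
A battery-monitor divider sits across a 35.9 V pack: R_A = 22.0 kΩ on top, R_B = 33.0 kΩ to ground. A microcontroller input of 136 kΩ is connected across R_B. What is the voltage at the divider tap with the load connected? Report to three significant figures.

V_out ≈ 19.6 V

The load sits in parallel with R_B: R_B‖R_L = (33.0 × 136) / (33.0 + 136) = 26.56 kΩ.
V_out = 35.9 × 26.56 / (22.0 + 26.56) = 35.9 × 26.56/48.56 = 19.6 V.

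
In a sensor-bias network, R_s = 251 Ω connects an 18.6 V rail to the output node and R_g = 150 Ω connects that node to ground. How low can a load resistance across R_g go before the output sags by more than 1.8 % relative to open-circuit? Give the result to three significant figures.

R_L(min) ≈ 5.12 kΩ

Output resistance R_th = R_s‖R_g = (251 × 150)/401.0 = 93.89 Ω.
The fractional drop is R_th/(R_th + R_L); requiring this ≤ 0.0180 gives R_L ≥ R_th(1/0.0180 − 1) = 93.89 × 54.56 = 5.12 kΩ.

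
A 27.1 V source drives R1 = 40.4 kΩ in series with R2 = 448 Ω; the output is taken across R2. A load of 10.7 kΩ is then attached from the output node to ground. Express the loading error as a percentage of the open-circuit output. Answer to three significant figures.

3.98 %

The divider's output (Thévenin) resistance is R1‖R2 = 443.1 Ω.
Fractional drop under load = R_th/(R_th + R_L) = 443.1 / (443.1 + 10700) = 0.03976.
So the output falls by 3.98 %.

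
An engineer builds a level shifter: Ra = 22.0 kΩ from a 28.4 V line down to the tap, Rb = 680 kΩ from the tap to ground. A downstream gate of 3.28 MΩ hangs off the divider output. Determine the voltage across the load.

The load sits in parallel with Rb: Rb‖R_L = (680 × 3280) / (680 + 3280) = 563.2 kΩ.
V_out = 28.4 × 563.2 / (22.0 + 563.2) = 28.4 × 563.2/585.2 = 27.3 V.

V_out ≈ 27.3 V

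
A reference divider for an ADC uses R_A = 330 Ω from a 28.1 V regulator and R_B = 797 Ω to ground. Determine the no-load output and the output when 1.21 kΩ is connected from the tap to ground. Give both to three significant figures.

Open-circuit: V = 28.1 × 797/(330 + 797) = 19.9 V.
With the load, R_B becomes R_B‖R_L = 480.5 Ω, so V = 28.1 × 480.5/810.5 = 16.7 V.

Unloaded: 19.9 V; loaded: 16.7 V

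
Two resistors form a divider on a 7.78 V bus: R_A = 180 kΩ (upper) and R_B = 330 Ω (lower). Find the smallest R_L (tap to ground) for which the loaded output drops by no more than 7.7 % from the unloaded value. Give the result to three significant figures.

Output resistance R_th = R_A‖R_B = (180000 × 330)/180300 = 329.4 Ω.
The fractional drop is R_th/(R_th + R_L); requiring this ≤ 0.0770 gives R_L ≥ R_th(1/0.0770 − 1) = 329.4 × 11.99 = 3.95 kΩ.

R_L(min) ≈ 3.95 kΩ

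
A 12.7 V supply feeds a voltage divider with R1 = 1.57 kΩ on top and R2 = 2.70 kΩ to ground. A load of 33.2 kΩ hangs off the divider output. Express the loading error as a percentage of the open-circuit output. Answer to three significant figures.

The divider's output (Thévenin) resistance is R1‖R2 = 0.9927 kΩ.
Fractional drop under load = R_th/(R_th + R_L) = 0.9927 / (0.9927 + 33.2) = 0.02903.
So the output falls by 2.90 %.

2.90 %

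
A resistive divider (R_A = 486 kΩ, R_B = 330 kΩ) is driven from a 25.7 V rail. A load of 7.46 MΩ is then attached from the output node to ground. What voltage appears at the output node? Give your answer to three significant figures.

The load sits in parallel with R_B: R_B‖R_L = (330 × 7460) / (330 + 7460) = 316.0 kΩ.
V_out = 25.7 × 316.0 / (486 + 316.0) = 25.7 × 316.0/802.0 = 10.1 V.

V_out ≈ 10.1 V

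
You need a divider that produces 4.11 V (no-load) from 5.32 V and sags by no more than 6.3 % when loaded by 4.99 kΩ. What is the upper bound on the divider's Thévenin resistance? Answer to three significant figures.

Loading drop = R_th/(R_th + R_L) ≤ 0.0630, so R_th ≤ R_L · ε/(1−ε) = 4.99 kΩ × 0.0630/0.9370 = 336 Ω.

R_th ≤ 336 Ω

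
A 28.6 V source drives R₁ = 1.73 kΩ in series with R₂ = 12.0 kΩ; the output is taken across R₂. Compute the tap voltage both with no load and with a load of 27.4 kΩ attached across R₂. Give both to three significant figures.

Open-circuit: V = 28.6 × 12.0/(1.73 + 12.0) = 25.0 V.
With the load, R₂ becomes R₂‖R_L = 8.345 kΩ, so V = 28.6 × 8.345/10.08 = 23.7 V.

Unloaded: 25.0 V; loaded: 23.7 V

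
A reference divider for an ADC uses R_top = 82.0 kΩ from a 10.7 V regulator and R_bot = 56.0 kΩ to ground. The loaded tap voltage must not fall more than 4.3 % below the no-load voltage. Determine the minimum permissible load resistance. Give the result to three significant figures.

R_L(min) ≈ 741 kΩ

Output resistance R_th = R_top‖R_bot = (82.0 × 56.0)/138.0 = 33.28 kΩ.
The fractional drop is R_th/(R_th + R_L); requiring this ≤ 0.0430 gives R_L ≥ R_th(1/0.0430 − 1) = 33.28 × 22.26 = 741 kΩ.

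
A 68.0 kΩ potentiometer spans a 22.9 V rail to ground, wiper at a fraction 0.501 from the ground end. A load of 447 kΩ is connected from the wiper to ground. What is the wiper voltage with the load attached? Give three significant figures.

V ≈ 11.1 V

The wiper splits the pot into (1−α)R = 33.93 kΩ above and αR = 34.07 kΩ below.
Lower section ‖ load = 31.66 kΩ.
V_wiper = 22.9 × 31.66/(33.93 + 31.66) = 11.1 V.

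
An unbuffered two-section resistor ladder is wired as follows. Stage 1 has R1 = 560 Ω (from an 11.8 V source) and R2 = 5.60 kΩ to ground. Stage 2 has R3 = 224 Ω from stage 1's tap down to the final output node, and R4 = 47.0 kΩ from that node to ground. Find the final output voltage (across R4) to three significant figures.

V_out ≈ 10.6 V

Stage 2 presents R3+R4 = 47220 Ω as a load on stage 1's tap.
Stage 1's lower leg becomes R2‖(R3+R4) = 5006 Ω, so V_mid = 11.8 × 5006/5566 = 10.61 V.
Stage 2 is itself unloaded: V_out = V_mid × R4/(R3+R4) = 10.61 × 47000/47220 = 10.6 V.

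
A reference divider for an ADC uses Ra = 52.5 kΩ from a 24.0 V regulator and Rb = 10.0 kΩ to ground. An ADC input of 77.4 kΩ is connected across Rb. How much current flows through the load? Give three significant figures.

I_L ≈ 0.0448 mA

Rb‖R_L = 8.856 kΩ; V_out = 24.0 × 8.856/61.36 = 3.464 V.
I_L = V_out / R_L = 3.464 / 77.4 kΩ = 0.0448 mA.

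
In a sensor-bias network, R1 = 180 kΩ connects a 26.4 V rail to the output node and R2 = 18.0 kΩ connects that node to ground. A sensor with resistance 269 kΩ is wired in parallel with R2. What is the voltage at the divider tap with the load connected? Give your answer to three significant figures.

The load sits in parallel with R2: R2‖R_L = (18.0 × 269) / (18.0 + 269) = 16.87 kΩ.
V_out = 26.4 × 16.87 / (180 + 16.87) = 26.4 × 16.87/196.9 = 2.26 V.

V_out ≈ 2.26 V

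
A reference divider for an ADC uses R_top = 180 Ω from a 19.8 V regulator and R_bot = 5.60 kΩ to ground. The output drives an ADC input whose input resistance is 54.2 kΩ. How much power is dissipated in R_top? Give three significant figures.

P ≈ 2.55 mW

Total resistance from the source is R_top + (R_bot‖R_L) = 5256 Ω, so I = 19.8/5256 Ω = 3.767 mA.
P = I²·R_top = (3.767 mA)² × 180 Ω = 2.55 mW.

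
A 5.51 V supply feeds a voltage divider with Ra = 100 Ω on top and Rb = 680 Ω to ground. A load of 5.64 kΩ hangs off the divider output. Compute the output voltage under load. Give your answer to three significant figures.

The load sits in parallel with Rb: Rb‖R_L = (680 × 5640) / (680 + 5640) = 606.8 Ω.
V_out = 5.51 × 606.8 / (100 + 606.8) = 5.51 × 606.8/706.8 = 4.73 V.

V_out ≈ 4.73 V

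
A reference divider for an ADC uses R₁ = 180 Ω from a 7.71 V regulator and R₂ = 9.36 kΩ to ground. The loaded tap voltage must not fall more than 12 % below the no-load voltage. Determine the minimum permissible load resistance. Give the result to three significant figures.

R_L(min) ≈ 1.30 kΩ

Output resistance R_th = R₁‖R₂ = (180 × 9360)/9540 = 176.6 Ω.
The fractional drop is R_th/(R_th + R_L); requiring this ≤ 0.120 gives R_L ≥ R_th(1/0.120 − 1) = 176.6 × 7.333 = 1.30 kΩ.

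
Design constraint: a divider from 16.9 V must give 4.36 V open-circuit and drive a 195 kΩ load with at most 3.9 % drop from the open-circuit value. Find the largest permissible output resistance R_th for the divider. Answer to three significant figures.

Loading drop = R_th/(R_th + R_L) ≤ 0.0390, so R_th ≤ R_L · ε/(1−ε) = 195 kΩ × 0.0390/0.9610 = 7.91 kΩ.
(Any R1, R2 with R2/(R1+R2) = 0.258 and R1‖R2 ≤ 7.91 kΩ will meet the spec.)

R_th ≤ 7.91 kΩ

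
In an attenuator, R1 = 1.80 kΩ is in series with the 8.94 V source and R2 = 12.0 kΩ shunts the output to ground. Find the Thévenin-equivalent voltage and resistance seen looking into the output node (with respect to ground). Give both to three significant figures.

V_th = 7.77 V, R_th = 1.57 kΩ

V_th is the open-circuit tap voltage: 8.94 × 12.0/(1.80 + 12.0) = 7.77 V.
With the supply zeroed, R1 and R2 appear in parallel from the tap: R_th = R1‖R2 = (1.80 × 12.0)/13.80 = 1.57 kΩ.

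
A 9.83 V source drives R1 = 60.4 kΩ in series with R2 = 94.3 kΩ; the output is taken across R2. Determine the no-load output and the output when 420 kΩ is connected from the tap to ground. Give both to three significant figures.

Open-circuit: V = 9.83 × 94.3/(60.4 + 94.3) = 5.99 V.
With the load, R2 becomes R2‖R_L = 77.01 kΩ, so V = 9.83 × 77.01/137.4 = 5.51 V.

Unloaded: 5.99 V; loaded: 5.51 V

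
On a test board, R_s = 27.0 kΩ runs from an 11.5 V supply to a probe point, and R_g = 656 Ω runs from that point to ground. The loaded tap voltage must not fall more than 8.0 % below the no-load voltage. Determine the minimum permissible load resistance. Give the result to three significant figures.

R_L(min) ≈ 7.37 kΩ

Output resistance R_th = R_s‖R_g = (27000 × 656)/27660 = 640.4 Ω.
The fractional drop is R_th/(R_th + R_L); requiring this ≤ 0.0800 gives R_L ≥ R_th(1/0.0800 − 1) = 640.4 × 11.50 = 7.37 kΩ.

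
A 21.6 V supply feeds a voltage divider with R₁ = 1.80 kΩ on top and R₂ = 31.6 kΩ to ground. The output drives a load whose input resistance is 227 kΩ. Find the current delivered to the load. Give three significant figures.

R₂‖R_L = 27.74 kΩ; V_out = 21.6 × 27.74/29.54 = 20.28 V.
I_L = V_out / R_L = 20.28 / 227 kΩ = 0.0894 mA.

I_L ≈ 0.0894 mA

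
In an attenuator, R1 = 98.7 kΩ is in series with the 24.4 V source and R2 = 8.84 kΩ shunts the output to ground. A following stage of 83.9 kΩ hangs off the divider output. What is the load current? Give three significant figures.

R2‖R_L = 7.997 kΩ; V_out = 24.4 × 7.997/106.7 = 1.829 V.
I_L = V_out / R_L = 1.829 / 83.9 kΩ = 0.0218 mA.

I_L ≈ 0.0218 mA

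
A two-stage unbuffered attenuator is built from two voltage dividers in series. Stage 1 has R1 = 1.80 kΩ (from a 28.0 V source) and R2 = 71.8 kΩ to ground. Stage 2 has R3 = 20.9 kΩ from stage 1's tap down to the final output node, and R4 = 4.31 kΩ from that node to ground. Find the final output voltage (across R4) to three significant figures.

Stage 2 presents R3+R4 = 25.21 kΩ as a load on stage 1's tap.
Stage 1's lower leg becomes R2‖(R3+R4) = 18.66 kΩ, so V_mid = 28.0 × 18.66/20.46 = 25.54 V.
Stage 2 is itself unloaded: V_out = V_mid × R4/(R3+R4) = 25.54 × 4.31/25.21 = 4.37 V.

V_out ≈ 4.37 V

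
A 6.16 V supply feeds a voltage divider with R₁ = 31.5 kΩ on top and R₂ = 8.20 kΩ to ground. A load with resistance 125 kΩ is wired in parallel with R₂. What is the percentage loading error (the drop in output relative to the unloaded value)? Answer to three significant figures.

The divider's output (Thévenin) resistance is R₁‖R₂ = 6.506 kΩ.
Fractional drop under load = R_th/(R_th + R_L) = 6.506 / (6.506 + 125) = 0.04948.
So the output falls by 4.95 %.

4.95 %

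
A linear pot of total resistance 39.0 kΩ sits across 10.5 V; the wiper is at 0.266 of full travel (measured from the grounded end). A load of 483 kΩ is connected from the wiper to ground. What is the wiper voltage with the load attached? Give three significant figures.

The wiper splits the pot into (1−α)R = 28.63 kΩ above and αR = 10.37 kΩ below.
Lower section ‖ load = 10.16 kΩ.
V_wiper = 10.5 × 10.16/(28.63 + 10.16) = 2.75 V.

V ≈ 2.75 V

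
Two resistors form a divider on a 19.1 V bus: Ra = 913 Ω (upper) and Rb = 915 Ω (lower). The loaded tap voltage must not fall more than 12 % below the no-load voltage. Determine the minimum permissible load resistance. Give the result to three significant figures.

Output resistance R_th = Ra‖Rb = (913 × 915)/1828 = 457.0 Ω.
The fractional drop is R_th/(R_th + R_L); requiring this ≤ 0.120 gives R_L ≥ R_th(1/0.120 − 1) = 457.0 × 7.333 = 3.35 kΩ.

R_L(min) ≈ 3.35 kΩ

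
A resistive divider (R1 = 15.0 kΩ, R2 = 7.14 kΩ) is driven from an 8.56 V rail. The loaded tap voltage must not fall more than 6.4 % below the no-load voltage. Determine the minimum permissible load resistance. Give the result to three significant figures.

R_L(min) ≈ 70.7 kΩ

Output resistance R_th = R1‖R2 = (15.0 × 7.14)/22.14 = 4.837 kΩ.
The fractional drop is R_th/(R_th + R_L); requiring this ≤ 0.0640 gives R_L ≥ R_th(1/0.0640 − 1) = 4.837 × 14.62 = 70.7 kΩ.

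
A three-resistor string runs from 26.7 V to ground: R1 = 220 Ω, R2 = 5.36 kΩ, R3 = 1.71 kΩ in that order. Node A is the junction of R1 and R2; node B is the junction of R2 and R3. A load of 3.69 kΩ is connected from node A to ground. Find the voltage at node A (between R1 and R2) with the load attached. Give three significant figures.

V ≈ 24.5 V

Below node A the series string R2+R3 = 7070 Ω sits in parallel with the 3690 Ω load: 2425 Ω.
V_A = 26.7 × 2425/(220 + 2425) = 24.5 V.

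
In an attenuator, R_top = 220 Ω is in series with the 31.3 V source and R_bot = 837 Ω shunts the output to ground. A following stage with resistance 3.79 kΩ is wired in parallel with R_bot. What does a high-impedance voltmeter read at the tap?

V_out ≈ 23.7 V

The load sits in parallel with R_bot: R_bot‖R_L = (837 × 3790) / (837 + 3790) = 685.6 Ω.
V_out = 31.3 × 685.6 / (220 + 685.6) = 31.3 × 685.6/905.6 = 23.7 V.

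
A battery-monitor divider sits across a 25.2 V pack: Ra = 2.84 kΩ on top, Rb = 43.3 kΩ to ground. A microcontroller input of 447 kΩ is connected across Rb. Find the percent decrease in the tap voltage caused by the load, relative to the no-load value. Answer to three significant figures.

0.593 %

The divider's output (Thévenin) resistance is Ra‖Rb = 2.665 kΩ.
Fractional drop under load = R_th/(R_th + R_L) = 2.665 / (2.665 + 447) = 0.005927.
So the output falls by 0.593 %.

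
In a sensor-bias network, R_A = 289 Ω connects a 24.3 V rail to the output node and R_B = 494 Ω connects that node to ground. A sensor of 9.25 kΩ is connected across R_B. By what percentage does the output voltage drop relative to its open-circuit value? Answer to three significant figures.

1.93 %

The divider's output (Thévenin) resistance is R_A‖R_B = 182.3 Ω.
Fractional drop under load = R_th/(R_th + R_L) = 182.3 / (182.3 + 9250) = 0.01933.
So the output falls by 1.93 %.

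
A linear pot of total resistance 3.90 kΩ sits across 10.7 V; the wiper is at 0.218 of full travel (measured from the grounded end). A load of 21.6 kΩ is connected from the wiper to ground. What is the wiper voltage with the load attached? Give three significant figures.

V ≈ 2.26 V

The wiper splits the pot into (1−α)R = 3050 Ω above and αR = 850.2 Ω below.
Lower section ‖ load = 818.0 Ω.
V_wiper = 10.7 × 818.0/(3050 + 818.0) = 2.26 V.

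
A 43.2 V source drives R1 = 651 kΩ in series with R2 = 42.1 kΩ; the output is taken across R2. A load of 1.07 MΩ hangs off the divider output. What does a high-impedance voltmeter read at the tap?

V_out ≈ 2.53 V

The load sits in parallel with R2: R2‖R_L = (42.1 × 1070) / (42.1 + 1070) = 40.51 kΩ.
V_out = 43.2 × 40.51 / (651 + 40.51) = 43.2 × 40.51/691.5 = 2.53 V.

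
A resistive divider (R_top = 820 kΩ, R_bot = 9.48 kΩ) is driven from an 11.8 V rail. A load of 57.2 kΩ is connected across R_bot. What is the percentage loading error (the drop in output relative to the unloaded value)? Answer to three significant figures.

14.1 %

Unloaded V = 11.8 × 9.48/829.5 = 0.13486 V.
Loaded: R_bot‖R_L = 8.132 kΩ, giving V = 11.8 × 8.132/828.1 = 0.11588 V.
Drop = (0.13486 − 0.11588) / 0.13486 = 14.1 %.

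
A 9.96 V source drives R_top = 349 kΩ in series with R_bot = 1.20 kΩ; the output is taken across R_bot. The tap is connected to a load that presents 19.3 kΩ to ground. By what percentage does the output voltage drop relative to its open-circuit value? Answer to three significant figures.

5.83 %

The divider's output (Thévenin) resistance is R_top‖R_bot = 1.196 kΩ.
Fractional drop under load = R_th/(R_th + R_L) = 1.196 / (1.196 + 19.3) = 0.05835.
So the output falls by 5.83 %.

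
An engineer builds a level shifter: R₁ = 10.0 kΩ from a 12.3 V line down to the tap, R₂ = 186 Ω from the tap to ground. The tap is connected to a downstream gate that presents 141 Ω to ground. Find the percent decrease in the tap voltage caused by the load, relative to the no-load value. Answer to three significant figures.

56.4 %

The divider's output (Thévenin) resistance is R₁‖R₂ = 182.6 Ω.
Fractional drop under load = R_th/(R_th + R_L) = 182.6 / (182.6 + 141) = 0.5643.
So the output falls by 56.4 %.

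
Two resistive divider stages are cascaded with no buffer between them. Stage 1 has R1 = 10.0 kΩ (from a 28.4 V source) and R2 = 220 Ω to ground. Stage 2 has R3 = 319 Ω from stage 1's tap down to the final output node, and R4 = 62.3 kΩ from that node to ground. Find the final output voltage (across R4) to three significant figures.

Stage 2 presents R3+R4 = 62620 Ω as a load on stage 1's tap.
Stage 1's lower leg becomes R2‖(R3+R4) = 219.2 Ω, so V_mid = 28.4 × 219.2/10220 = 0.6093 V.
Stage 2 is itself unloaded: V_out = V_mid × R4/(R3+R4) = 0.6093 × 62300/62620 = 0.606 V.

V_out ≈ 0.606 V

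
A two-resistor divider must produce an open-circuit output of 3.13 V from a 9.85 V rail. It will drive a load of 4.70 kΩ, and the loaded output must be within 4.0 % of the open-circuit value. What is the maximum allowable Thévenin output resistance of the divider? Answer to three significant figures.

R_th ≤ 196 Ω

Loading drop = R_th/(R_th + R_L) ≤ 0.0400, so R_th ≤ R_L · ε/(1−ε) = 4.70 kΩ × 0.0400/0.9600 = 196 Ω.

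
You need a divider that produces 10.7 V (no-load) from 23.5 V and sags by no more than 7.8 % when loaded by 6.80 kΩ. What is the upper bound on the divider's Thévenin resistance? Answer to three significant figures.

R_th ≤ 575 Ω

Loading drop = R_th/(R_th + R_L) ≤ 0.0780, so R_th ≤ R_L · ε/(1−ε) = 6.80 kΩ × 0.0780/0.9220 = 575 Ω.
(Any R1, R2 with R2/(R1+R2) = 0.455 and R1‖R2 ≤ 575 Ω will meet the spec.)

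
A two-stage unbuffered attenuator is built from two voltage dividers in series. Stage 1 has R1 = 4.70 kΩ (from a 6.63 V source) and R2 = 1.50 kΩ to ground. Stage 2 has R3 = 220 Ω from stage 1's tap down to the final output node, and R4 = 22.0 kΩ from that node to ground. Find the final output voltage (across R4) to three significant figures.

Stage 2 presents R3+R4 = 22220 Ω as a load on stage 1's tap.
Stage 1's lower leg becomes R2‖(R3+R4) = 1405 Ω, so V_mid = 6.63 × 1405/6105 = 1.526 V.
Stage 2 is itself unloaded: V_out = V_mid × R4/(R3+R4) = 1.526 × 22000/22220 = 1.51 V.

V_out ≈ 1.51 V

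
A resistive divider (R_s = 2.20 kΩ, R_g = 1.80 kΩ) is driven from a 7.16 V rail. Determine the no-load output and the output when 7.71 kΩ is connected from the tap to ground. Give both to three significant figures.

Open-circuit: V = 7.16 × 1.80/(2.20 + 1.80) = 3.22 V.
With the load, R_g becomes R_g‖R_L = 1.459 kΩ, so V = 7.16 × 1.459/3.659 = 2.86 V.

Unloaded: 3.22 V; loaded: 2.86 V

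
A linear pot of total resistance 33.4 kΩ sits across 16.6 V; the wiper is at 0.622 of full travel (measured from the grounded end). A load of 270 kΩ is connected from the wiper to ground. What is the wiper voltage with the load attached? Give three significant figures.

The wiper splits the pot into (1−α)R = 12.63 kΩ above and αR = 20.77 kΩ below.
Lower section ‖ load = 19.29 kΩ.
V_wiper = 16.6 × 19.29/(12.63 + 19.29) = 10.0 V.

V ≈ 10.0 V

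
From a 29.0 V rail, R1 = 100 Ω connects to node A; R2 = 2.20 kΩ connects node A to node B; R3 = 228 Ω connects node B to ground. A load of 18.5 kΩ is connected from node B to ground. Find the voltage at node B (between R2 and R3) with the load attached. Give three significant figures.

At node B, R3 is in parallel with the load: R3‖R_L = 225.2 Ω.
Below node A the resistance is R2 + (R3‖R_L) = 2425 Ω, so V_A = 29.0 × 2425/2525 = 27.85 V.
Then V_B = V_A × (R3‖R_L)/(R2 + R3‖R_L) = 27.85 × 225.2/2425 = 2.59 V.

V ≈ 2.59 V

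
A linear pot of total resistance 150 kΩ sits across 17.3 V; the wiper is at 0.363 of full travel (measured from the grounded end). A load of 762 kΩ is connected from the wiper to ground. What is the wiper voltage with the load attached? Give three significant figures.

The wiper splits the pot into (1−α)R = 95.55 kΩ above and αR = 54.45 kΩ below.
Lower section ‖ load = 50.82 kΩ.
V_wiper = 17.3 × 50.82/(95.55 + 50.82) = 6.01 V.

V ≈ 6.01 V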